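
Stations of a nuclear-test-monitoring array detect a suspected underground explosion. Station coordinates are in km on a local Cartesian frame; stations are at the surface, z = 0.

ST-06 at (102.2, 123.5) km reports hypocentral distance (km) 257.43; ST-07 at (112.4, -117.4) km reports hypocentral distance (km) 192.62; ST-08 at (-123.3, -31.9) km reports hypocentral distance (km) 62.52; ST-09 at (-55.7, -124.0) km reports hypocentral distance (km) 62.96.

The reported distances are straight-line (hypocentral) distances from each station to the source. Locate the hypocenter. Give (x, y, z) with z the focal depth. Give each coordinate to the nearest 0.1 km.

Each station gives a sphere (x−x_i)² + (y−y_i)² + z² = d_i² (stations at z=0).
Subtracting the ST-06 sphere from ST-07 and ST-08: z² cancels, leaving linear equations in x and y:
20.4 x − 481.8 y = 29887.17
-451.0 x − 310.8 y = 52884.86
Solving: x ≈ -72.400, y ≈ -65.098 km (keep extra digits for the depth step; rounded: -72.4, -65.1).
Then from the ST-06 sphere: z² = 257.43² − (x − 102.2)² − (y − 123.5)² with x = -72.400, y = -65.098, so z ≈ 14.691 ≈ 14.7 km.
Check against ST-09 (with the unrounded solution): distance 62.96 ≈ 62.96 km. ✓

x ≈ -72.4 km, y ≈ -65.1 km, depth ≈ 14.7 km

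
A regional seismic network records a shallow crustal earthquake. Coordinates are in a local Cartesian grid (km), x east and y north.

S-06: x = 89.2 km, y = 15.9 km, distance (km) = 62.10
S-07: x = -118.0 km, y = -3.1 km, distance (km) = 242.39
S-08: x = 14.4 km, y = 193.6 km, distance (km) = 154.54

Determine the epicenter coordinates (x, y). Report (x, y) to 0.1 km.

Circle about each station: (x − 89.2)² + (y − 15.9)² = 62.10²; (x + 118.0)² + (y + 3.1)² = 242.39²; (x − 14.4)² + (y − 193.6)² = 154.54².
Subtracting the S-06 equation from the S-07 and S-08 equations removes the quadratic terms:
-414.4 x − 38.0 y = -49172.34
-149.6 x + 355.4 y = 9452.67
Solving the 2×2 system: x ≈ 111.9, y ≈ 73.7 km.

111.9 km east, 73.7 km north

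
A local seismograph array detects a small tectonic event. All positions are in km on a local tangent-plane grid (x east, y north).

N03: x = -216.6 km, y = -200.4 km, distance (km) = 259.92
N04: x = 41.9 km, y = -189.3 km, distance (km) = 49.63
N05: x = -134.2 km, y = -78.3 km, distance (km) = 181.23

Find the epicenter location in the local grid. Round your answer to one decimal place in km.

Circle about each station: (x + 216.6)² + (y + 200.4)² = 259.92²; (x − 41.9)² + (y + 189.3)² = 49.63²; (x + 134.2)² + (y + 78.3)² = 181.23².
Subtracting the N03 equation from the N04 and N05 equations removes the quadratic terms:
517.0 x + 22.2 y = 15609.65
164.8 x + 244.2 y = -28221.10
Solving the 2×2 system: x ≈ 36.2, y ≈ -140.0 km.

36.2 km east, -140.0 km north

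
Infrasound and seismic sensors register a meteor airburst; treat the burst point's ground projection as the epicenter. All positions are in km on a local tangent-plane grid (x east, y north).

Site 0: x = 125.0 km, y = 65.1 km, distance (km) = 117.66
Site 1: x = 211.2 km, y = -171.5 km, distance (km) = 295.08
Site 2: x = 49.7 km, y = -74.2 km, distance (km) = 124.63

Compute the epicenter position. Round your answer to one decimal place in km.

9.3 km east, 43.7 km north

Circle about each station: (x − 125.0)² + (y − 65.1)² = 117.66²; (x − 211.2)² + (y + 171.5)² = 295.08²; (x − 49.7)² + (y + 74.2)² = 124.63².
Subtracting pairs of circle equations eliminates x²+y² and gives linear equations (the radical axes):
172.4 x − 473.2 y = -19073.65
-150.6 x − 278.6 y = -13576.04
Solving the 2×2 system: x ≈ 9.3, y ≈ 43.7 km.
Check against Site 0 (with the unrounded x, y): √((x − 125.0)²+(y − 65.1)²) = 117.66 ≈ 117.66 km. ✓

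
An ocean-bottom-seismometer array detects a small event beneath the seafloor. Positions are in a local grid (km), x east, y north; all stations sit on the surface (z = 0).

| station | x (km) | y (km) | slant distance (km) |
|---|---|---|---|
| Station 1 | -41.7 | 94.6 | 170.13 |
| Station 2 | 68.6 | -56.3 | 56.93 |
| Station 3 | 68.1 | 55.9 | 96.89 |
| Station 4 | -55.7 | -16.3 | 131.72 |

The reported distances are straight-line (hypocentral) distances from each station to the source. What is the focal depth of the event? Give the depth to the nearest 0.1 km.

Each station gives a sphere (x−x_i)² + (y−y_i)² + z² = d_i² (stations at z=0).
Subtracting the Station 1 sphere from Station 2 and Station 3: z² cancels, leaving linear equations in x and y:
220.6 x − 301.8 y = 22890.79
219.6 x − 77.4 y = 16630.91
Solving: x ≈ 66.004, y ≈ -27.602 km (keep extra digits for the depth step; rounded: 66.0, -27.6).
Then from the Station 1 sphere: z² = 170.13² − (x + 41.7)² − (y − 94.6)² with x = 66.004, y = -27.602, so z ≈ 49.099 ≈ 49.1 km.

z ≈ 49.1 km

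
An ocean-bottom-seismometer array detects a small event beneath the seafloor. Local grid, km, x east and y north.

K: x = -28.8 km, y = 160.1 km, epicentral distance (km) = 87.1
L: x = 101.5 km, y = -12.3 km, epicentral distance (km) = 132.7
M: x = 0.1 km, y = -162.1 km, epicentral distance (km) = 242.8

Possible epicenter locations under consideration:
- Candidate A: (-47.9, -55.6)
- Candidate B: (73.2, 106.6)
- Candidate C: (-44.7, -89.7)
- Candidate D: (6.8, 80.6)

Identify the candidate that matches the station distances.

Candidate D

For each candidate, compare |candidate − station| to the reported distance:
Candidate A: residuals K 129.4, L 22.8, M 126.0 → max 129.4 km
Candidate B: residuals K 28.1, L 10.5, M 35.7 → max 35.7 km
Candidate C: residuals K 163.2, L 32.7, M 157.7 → max 163.2 km
Candidate D: residuals K 0.0, L 0.0, M 0.0 → max 0.0 km
Only Candidate D has all residuals ≈ 0.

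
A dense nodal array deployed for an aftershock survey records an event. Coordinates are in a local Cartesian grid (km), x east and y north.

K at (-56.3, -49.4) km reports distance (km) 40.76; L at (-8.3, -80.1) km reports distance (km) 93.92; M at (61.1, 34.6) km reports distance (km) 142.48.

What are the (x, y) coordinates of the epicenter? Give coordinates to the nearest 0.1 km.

Circle about each station: (x + 56.3)² + (y + 49.4)² = 40.76²; (x + 8.3)² + (y + 80.1)² = 93.92²; (x − 61.1)² + (y − 34.6)² = 142.48².
Subtracting the K equation from the L and M equations removes the quadratic terms:
96.0 x − 61.4 y = -6284.74
234.8 x + 168.0 y = -19318.85
Solving the 2×2 system: x ≈ -73.4, y ≈ -12.4 km.

(-73.4, -12.4)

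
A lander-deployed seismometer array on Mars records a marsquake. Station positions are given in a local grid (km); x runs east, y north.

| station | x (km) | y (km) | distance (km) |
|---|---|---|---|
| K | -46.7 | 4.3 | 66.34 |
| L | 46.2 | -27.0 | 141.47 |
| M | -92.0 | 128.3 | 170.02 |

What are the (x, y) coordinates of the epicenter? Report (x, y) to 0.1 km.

(-94.5, -41.7)

Circle about each station: (x + 46.7)² + (y − 4.3)² = 66.34²; (x − 46.2)² + (y + 27.0)² = 141.47²; (x + 92.0)² + (y − 128.3)² = 170.02².
Subtracting pairs of circle equations eliminates x²+y² and gives linear equations (the radical axes):
185.8 x − 62.6 y = -14948.71
-90.6 x + 248.0 y = -1780.29
Solving the 2×2 system: x ≈ -94.5, y ≈ -41.7 km.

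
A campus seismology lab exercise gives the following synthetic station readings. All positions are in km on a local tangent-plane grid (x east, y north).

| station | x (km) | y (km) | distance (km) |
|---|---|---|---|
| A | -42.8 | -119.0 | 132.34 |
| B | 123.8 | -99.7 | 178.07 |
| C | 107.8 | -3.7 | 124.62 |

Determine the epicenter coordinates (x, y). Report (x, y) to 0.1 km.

Circle about each station: (x + 42.8)² + (y + 119.0)² = 132.34²; (x − 123.8)² + (y + 99.7)² = 178.07²; (x − 107.8)² + (y + 3.7)² = 124.62².
Subtracting pairs of circle equations eliminates x²+y² and gives linear equations (the radical axes):
333.2 x + 38.6 y = -4921.36
301.2 x + 230.6 y = -2374.58
Solving the 2×2 system: x ≈ -16.0, y ≈ 10.6 km.
Check against A (with the unrounded x, y): √((x + 42.8)²+(y + 119.0)²) = 132.34 ≈ 132.34 km. ✓

-16.0 km east, 10.6 km north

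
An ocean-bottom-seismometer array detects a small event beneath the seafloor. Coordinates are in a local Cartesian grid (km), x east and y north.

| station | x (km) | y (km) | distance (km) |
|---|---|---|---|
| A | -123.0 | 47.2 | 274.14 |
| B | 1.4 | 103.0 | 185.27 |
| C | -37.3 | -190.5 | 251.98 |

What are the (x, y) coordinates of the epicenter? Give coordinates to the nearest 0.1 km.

Circle about each station: (x + 123.0)² + (y − 47.2)² = 274.14²; (x − 1.4)² + (y − 103.0)² = 185.27²; (x + 37.3)² + (y + 190.5)² = 251.98².
Subtracting the A equation from the B and C equations removes the quadratic terms:
248.8 x + 111.6 y = 34081.89
171.4 x − 475.4 y = 31983.52
Solving the 2×2 system: x ≈ 143.9, y ≈ -15.4 km.
Check against A (with the unrounded x, y): √((x + 123.0)²+(y − 47.2)²) = 274.13 ≈ 274.14 km. ✓

143.9 km east, -15.4 km north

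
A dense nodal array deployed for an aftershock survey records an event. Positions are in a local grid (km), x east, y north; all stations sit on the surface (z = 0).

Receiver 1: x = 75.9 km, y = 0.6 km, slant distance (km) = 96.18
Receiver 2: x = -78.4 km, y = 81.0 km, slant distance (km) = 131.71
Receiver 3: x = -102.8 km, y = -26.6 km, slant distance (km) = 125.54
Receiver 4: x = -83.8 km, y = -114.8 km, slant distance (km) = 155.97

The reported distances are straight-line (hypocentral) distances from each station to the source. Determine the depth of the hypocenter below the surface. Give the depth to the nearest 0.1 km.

Each station gives a sphere (x−x_i)² + (y−y_i)² + z² = d_i² (stations at z=0).
Subtracting the Receiver 1 sphere from Receiver 2 and Receiver 3: z² cancels, leaving linear equations in x and y:
-308.6 x + 160.8 y = -1150.54
-357.4 x − 54.4 y = -995.47
Solving: x ≈ 2.998, y ≈ -1.401 km (keep extra digits for the depth step; rounded: 3.0, -1.4).
Then from the Receiver 1 sphere: z² = 96.18² − (x − 75.9)² − (y − 0.6)² with x = 2.998, y = -1.401, so z ≈ 62.705 ≈ 62.7 km.

62.7 km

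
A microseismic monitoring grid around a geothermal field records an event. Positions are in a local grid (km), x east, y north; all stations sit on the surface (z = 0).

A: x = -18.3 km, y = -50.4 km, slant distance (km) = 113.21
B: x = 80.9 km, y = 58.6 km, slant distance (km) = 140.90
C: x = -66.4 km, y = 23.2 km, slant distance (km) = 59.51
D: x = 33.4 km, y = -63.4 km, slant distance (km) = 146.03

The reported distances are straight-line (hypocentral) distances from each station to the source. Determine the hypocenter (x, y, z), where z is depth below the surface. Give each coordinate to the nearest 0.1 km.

(-49.1, 45.0, 52.6)

Each station gives a sphere (x−x_i)² + (y−y_i)² + z² = d_i² (stations at z=0).
Subtracting the A sphere from B and C: z² cancels, leaving linear equations in x and y:
198.4 x + 218.0 y = 67.41
-96.2 x + 147.2 y = 11347.21
Solving: x ≈ -49.102, y ≈ 44.997 km (keep extra digits for the depth step; rounded: -49.1, 45.0).
Then from the A sphere: z² = 113.21² − (x + 18.3)² − (y + 50.4)² with x = -49.102, y = 44.997, so z ≈ 52.604 ≈ 52.6 km.
Check against D (with the unrounded solution): distance 146.03 ≈ 146.03 km. ✓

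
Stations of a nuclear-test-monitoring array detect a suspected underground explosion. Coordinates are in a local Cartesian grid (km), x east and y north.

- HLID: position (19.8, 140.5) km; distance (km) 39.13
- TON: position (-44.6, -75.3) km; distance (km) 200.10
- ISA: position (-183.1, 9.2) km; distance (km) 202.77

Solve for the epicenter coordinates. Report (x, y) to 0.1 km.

x ≈ -15.0 km, y ≈ 122.6 km

Circle about each station: (x − 19.8)² + (y − 140.5)² = 39.13²; (x + 44.6)² + (y + 75.3)² = 200.10²; (x + 183.1)² + (y − 9.2)² = 202.77².
Subtracting pairs of circle equations eliminates x²+y² and gives linear equations (the radical axes):
-128.8 x − 431.6 y = -50981.89
-405.8 x − 262.6 y = -26106.56
Solving the 2×2 system: x ≈ -15.0, y ≈ 122.6 km.
Check against HLID (with the unrounded x, y): √((x − 19.8)²+(y − 140.5)²) = 39.14 ≈ 39.13 km. ✓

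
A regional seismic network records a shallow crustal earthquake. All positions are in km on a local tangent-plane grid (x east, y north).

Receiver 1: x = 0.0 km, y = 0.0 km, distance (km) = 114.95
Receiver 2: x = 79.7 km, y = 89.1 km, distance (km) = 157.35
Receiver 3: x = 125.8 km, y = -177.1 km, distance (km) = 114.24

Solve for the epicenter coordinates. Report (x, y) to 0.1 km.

Circle about each station: x² + y² = 114.95²; (x − 79.7)² + (y − 89.1)² = 157.35²; (x − 125.8)² + (y + 177.1)² = 114.24².
Subtracting the Receiver 1 equation from the Receiver 2 and Receiver 3 equations removes the quadratic terms:
159.4 x + 178.2 y = 2745.38
251.6 x − 354.2 y = 47352.77
Solving the 2×2 system: x ≈ 92.9, y ≈ -67.7 km.

(92.9, -67.7)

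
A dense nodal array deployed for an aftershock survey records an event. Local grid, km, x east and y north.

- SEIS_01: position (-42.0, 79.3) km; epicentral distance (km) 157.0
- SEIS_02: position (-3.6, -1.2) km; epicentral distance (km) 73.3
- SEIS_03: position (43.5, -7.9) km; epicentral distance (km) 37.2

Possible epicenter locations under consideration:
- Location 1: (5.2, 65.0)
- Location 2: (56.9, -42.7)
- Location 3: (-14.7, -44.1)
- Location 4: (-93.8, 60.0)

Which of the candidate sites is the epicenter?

Location 2

For each candidate, compare |candidate − station| to the reported distance:
Location 1: residuals SEIS_01 107.7, SEIS_02 6.5, SEIS_03 45.1 → max 107.7 km
Location 2: residuals SEIS_01 0.1, SEIS_02 0.1, SEIS_03 0.1 → max 0.1 km
Location 3: residuals SEIS_01 30.6, SEIS_02 29.0, SEIS_03 31.3 → max 31.3 km
Location 4: residuals SEIS_01 101.7, SEIS_02 35.7, SEIS_03 116.0 → max 116.0 km
Only Location 2 has all residuals ≈ 0.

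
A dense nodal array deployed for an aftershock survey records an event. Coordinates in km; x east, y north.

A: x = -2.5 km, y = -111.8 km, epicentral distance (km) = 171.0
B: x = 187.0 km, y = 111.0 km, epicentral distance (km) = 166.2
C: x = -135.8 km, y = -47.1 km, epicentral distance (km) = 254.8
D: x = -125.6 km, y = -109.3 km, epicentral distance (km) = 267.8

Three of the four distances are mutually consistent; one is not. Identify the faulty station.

B

Solve using three stations at a time. Using A, C, D (subtract circle equations pairwise → linear system) gives (x, y) ≈ (111.0, 16.1).
Distances from that point to each station vs reported:
  A: calculated 171.0 vs reported 171.0 → residual 0.0 km
  B: calculated 121.6 vs reported 166.2 → residual 44.6 km
  C: calculated 254.8 vs reported 254.8 → residual 0.0 km
  D: calculated 267.8 vs reported 267.8 → residual 0.0 km
A, C, D are mutually consistent (residuals ≈ 0); B is off by 44.6 km.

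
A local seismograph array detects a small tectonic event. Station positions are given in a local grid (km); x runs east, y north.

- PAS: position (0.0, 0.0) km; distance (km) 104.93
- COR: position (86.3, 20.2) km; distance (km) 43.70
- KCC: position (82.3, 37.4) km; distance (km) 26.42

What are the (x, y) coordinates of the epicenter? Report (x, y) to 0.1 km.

Circle about each station: x² + y² = 104.93²; (x − 86.3)² + (y − 20.2)² = 43.70²; (x − 82.3)² + (y − 37.4)² = 26.42².
Subtracting the PAS equation from the COR and KCC equations removes the quadratic terms:
172.6 x + 40.4 y = 16956.34
164.6 x + 74.8 y = 18484.34
Solving the 2×2 system: x ≈ 83.3, y ≈ 63.8 km.

x ≈ 83.3 km, y ≈ 63.8 km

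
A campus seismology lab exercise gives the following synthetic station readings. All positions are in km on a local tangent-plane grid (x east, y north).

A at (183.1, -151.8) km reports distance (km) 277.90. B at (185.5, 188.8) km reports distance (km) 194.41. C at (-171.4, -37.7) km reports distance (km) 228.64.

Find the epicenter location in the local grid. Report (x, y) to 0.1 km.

(26.1, 77.5)

Circle about each station: (x − 183.1)² + (y + 151.8)² = 277.90²; (x − 185.5)² + (y − 188.8)² = 194.41²; (x + 171.4)² + (y + 37.7)² = 228.64².
Subtracting the A equation from the B and C equations removes the quadratic terms:
4.8 x + 681.2 y = 52920.00
-709.0 x + 228.2 y = -817.44
Solving the 2×2 system: x ≈ 26.1, y ≈ 77.5 km.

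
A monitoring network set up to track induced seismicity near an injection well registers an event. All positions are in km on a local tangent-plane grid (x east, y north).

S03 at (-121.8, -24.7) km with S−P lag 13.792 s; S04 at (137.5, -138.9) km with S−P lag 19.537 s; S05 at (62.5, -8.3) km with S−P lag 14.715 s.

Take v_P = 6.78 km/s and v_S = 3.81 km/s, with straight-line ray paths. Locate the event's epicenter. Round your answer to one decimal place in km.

x ≈ -27.7 km, y ≈ -99.1 km

Distance from S−P lag: d = Δt · v_P v_S / (v_P − v_S) = Δt · (6.78·3.81)/(6.78−3.81) ≈ 8.6976·Δt.
So d_S03 = 119.96, d_S04 = 169.92, d_S05 = 127.98 km.
Circle about each station: (x + 121.8)² + (y + 24.7)² = 119.96²; (x − 137.5)² + (y + 138.9)² = 169.92²; (x − 62.5)² + (y + 8.3)² = 127.98².
Subtracting pairs of circle equations eliminates x²+y² and gives linear equations (the radical axes):
518.6 x − 228.4 y = 8271.73
368.6 x + 32.8 y = -13458.67
Solving the 2×2 system: x ≈ -27.7, y ≈ -99.1 km.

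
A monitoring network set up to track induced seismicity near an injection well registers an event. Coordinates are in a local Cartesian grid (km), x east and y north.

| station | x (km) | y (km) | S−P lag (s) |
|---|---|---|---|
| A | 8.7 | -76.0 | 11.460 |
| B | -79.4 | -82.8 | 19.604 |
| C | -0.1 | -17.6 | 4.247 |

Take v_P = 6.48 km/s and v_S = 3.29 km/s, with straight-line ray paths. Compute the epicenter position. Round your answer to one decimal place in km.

Distance from S−P lag: d = Δt · v_P v_S / (v_P − v_S) = Δt · (6.48·3.29)/(6.48−3.29) ≈ 6.6831·Δt.
So d_A = 76.59, d_B = 131.02, d_C = 28.38 km.
Circle about each station: (x − 8.7)² + (y + 76.0)² = 76.59²; (x + 79.4)² + (y + 82.8)² = 131.02²; (x + 0.1)² + (y + 17.6)² = 28.38².
Subtracting pairs of circle equations eliminates x²+y² and gives linear equations (the radical axes):
-176.2 x − 13.6 y = -3991.70
-17.6 x + 116.8 y = -481.32
Solving the 2×2 system: x ≈ 22.7, y ≈ -0.7 km.

22.7 km east, -0.7 km north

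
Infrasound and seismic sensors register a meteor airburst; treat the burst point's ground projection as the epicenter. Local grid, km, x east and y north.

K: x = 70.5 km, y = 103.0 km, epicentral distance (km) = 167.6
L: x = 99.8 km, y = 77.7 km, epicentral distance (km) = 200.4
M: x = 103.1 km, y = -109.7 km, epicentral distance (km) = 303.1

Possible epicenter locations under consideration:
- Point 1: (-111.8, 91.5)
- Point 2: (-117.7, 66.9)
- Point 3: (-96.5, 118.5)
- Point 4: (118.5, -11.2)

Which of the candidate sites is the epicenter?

For each candidate, compare |candidate − station| to the reported distance:
Point 1: residuals K 15.1, L 11.6, M 8.7 → max 15.1 km
Point 2: residuals K 24.0, L 17.4, M 20.4 → max 24.0 km
Point 3: residuals K 0.1, L 0.1, M 0.1 → max 0.1 km
Point 4: residuals K 43.7, L 109.6, M 203.4 → max 203.4 km
Only Point 3 has all residuals ≈ 0.

Point 3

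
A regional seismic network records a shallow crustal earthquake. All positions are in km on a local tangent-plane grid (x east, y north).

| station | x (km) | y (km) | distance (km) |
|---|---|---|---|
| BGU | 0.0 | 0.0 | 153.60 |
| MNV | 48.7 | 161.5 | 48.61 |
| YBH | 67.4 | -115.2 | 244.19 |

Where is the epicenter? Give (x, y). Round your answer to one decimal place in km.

Circle about each station: x² + y² = 153.60²; (x − 48.7)² + (y − 161.5)² = 48.61²; (x − 67.4)² + (y + 115.2)² = 244.19².
Subtracting the BGU equation from the MNV and YBH equations removes the quadratic terms:
97.4 x + 323.0 y = 49683.97
134.8 x − 230.4 y = -18222.00
Solving the 2×2 system: x ≈ 84.3, y ≈ 128.4 km.
Check against BGU (with the unrounded x, y): √(x²+y²) = 153.60 ≈ 153.60 km. ✓

(84.3, 128.4)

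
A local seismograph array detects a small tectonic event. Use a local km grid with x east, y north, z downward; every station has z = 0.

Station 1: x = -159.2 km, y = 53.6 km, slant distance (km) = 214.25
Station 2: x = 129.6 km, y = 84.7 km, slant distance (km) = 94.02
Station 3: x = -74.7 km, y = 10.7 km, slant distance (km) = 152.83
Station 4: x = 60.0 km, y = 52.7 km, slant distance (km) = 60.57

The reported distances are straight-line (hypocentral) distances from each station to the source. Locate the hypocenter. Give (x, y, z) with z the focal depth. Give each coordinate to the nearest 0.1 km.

Each station gives a sphere (x−x_i)² + (y−y_i)² + z² = d_i² (stations at z=0).
Subtracting the Station 1 sphere from Station 2 and Station 3: z² cancels, leaving linear equations in x and y:
577.6 x + 62.2 y = 32815.95
169.0 x − 85.8 y = 23.03
Solving: x ≈ 46.896, y ≈ 92.103 km (keep extra digits for the depth step; rounded: 46.9, 92.1).
Then from the Station 1 sphere: z² = 214.25² − (x + 159.2)² − (y − 53.6)² with x = 46.896, y = 92.103, so z ≈ 44.102 ≈ 44.1 km.

x ≈ 46.9 km, y ≈ 92.1 km, depth ≈ 44.1 km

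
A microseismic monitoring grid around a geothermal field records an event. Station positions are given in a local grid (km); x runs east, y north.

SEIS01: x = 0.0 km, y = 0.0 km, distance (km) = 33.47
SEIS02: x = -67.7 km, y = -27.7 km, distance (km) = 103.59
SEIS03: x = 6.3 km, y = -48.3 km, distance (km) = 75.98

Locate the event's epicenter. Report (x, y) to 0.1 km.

Circle about each station: x² + y² = 33.47²; (x + 67.7)² + (y + 27.7)² = 103.59²; (x − 6.3)² + (y + 48.3)² = 75.98².
Subtracting the SEIS01 equation from the SEIS02 and SEIS03 equations removes the quadratic terms:
-135.4 x − 55.4 y = -4260.07
12.6 x − 96.6 y = -2280.14
Solving the 2×2 system: x ≈ 20.7, y ≈ 26.3 km.

(20.7, 26.3)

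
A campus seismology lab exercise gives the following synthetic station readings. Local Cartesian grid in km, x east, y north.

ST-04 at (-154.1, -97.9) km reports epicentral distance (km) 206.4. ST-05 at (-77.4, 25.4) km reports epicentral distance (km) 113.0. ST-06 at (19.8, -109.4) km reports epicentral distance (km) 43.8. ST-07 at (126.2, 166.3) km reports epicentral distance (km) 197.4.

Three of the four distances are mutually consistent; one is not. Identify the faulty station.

ST-06

Solve using three stations at a time. Using ST-04, ST-05, ST-07 (subtract circle equations pairwise → linear system) gives (x, y) ≈ (30.9, -6.5).
Distances from that point to each station vs reported:
  ST-04: calculated 206.3 vs reported 206.4 → residual 0.1 km
  ST-05: calculated 112.9 vs reported 113.0 → residual 0.1 km
  ST-06: calculated 103.5 vs reported 43.8 → residual 59.7 km
  ST-07: calculated 197.3 vs reported 197.4 → residual 0.1 km
ST-04, ST-05, ST-07 are mutually consistent (residuals ≈ 0); ST-06 is off by 59.7 km.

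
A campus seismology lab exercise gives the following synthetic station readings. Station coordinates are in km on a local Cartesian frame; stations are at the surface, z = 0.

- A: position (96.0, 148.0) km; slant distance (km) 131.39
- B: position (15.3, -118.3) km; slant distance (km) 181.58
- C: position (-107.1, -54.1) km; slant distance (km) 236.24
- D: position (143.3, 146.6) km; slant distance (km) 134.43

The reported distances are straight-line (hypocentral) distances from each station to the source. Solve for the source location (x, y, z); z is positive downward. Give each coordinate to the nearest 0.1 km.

(107.6, 28.6, 53.6)

Each station gives a sphere (x−x_i)² + (y−y_i)² + z² = d_i² (stations at z=0).
Subtracting the A sphere from B and C: z² cancels, leaving linear equations in x and y:
-161.4 x − 532.6 y = -32598.98
-406.2 x − 404.2 y = -55268.79
Solving: x ≈ 107.605, y ≈ 28.598 km (keep extra digits for the depth step; rounded: 107.6, 28.6).
Then from the A sphere: z² = 131.39² − (x − 96.0)² − (y − 148.0)² with x = 107.605, y = 28.598, so z ≈ 53.589 ≈ 53.6 km.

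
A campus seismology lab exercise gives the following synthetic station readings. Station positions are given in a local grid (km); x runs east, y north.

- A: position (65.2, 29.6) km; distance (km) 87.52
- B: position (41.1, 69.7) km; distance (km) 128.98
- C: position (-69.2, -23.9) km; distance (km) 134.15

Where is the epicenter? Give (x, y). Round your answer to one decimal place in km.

Circle about each station: (x − 65.2)² + (y − 29.6)² = 87.52²; (x − 41.1)² + (y − 69.7)² = 128.98²; (x + 69.2)² + (y + 23.9)² = 134.15².
Subtracting the A equation from the B and C equations removes the quadratic terms:
-48.2 x + 80.2 y = -7555.99
-268.8 x − 107.0 y = -10103.82
Solving the 2×2 system: x ≈ 60.6, y ≈ -57.8 km.
Check against A (with the unrounded x, y): √((x − 65.2)²+(y − 29.6)²) = 87.52 ≈ 87.52 km. ✓

(60.6, -57.8)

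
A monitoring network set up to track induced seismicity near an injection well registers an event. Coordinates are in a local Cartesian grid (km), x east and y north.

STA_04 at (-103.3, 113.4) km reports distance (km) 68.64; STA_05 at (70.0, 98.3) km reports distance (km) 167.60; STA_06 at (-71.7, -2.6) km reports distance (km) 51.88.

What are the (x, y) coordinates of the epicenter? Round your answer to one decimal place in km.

(-89.3, 46.2)

Circle about each station: (x + 103.3)² + (y − 113.4)² = 68.64²; (x − 70.0)² + (y − 98.3)² = 167.60²; (x + 71.7)² + (y + 2.6)² = 51.88².
Subtracting the STA_04 equation from the STA_05 and STA_06 equations removes the quadratic terms:
346.6 x − 30.2 y = -32345.87
63.2 x − 232.0 y = -16362.88
Solving the 2×2 system: x ≈ -89.3, y ≈ 46.2 km.
Check against STA_04 (with the unrounded x, y): √((x + 103.3)²+(y − 113.4)²) = 68.64 ≈ 68.64 km. ✓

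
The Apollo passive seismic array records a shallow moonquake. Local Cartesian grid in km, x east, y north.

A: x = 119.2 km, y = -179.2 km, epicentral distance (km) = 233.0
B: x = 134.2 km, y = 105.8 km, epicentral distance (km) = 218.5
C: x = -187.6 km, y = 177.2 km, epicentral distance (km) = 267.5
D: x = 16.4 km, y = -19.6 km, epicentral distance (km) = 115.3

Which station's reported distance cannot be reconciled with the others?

Solve using three stations at a time. Using A, C, D (subtract circle equations pairwise → linear system) gives (x, y) ≈ (-87.0, -70.7).
Distances from that point to each station vs reported:
  A: calculated 233.0 vs reported 233.0 → residual 0.0 km
  B: calculated 283.0 vs reported 218.5 → residual 64.5 km
  C: calculated 267.5 vs reported 267.5 → residual 0.0 km
  D: calculated 115.3 vs reported 115.3 → residual 0.0 km
A, C, D are mutually consistent (residuals ≈ 0); B is off by 64.5 km.

B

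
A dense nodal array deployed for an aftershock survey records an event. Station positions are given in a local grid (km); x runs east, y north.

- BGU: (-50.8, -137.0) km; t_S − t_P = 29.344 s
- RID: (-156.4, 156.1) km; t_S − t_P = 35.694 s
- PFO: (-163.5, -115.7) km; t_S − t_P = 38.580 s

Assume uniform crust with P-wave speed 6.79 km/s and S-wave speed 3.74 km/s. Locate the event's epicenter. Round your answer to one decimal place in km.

(117.3, 40.3)

Distance from S−P lag: d = Δt · v_P v_S / (v_P − v_S) = Δt · (6.79·3.74)/(6.79−3.74) ≈ 8.3261·Δt.
So d_BGU = 244.32, d_RID = 297.19, d_PFO = 321.22 km.
Circle about each station: (x + 50.8)² + (y + 137.0)² = 244.32²; (x + 156.4)² + (y − 156.1)² = 297.19²; (x + 163.5)² + (y + 115.7)² = 321.22².
Subtracting the BGU equation from the RID and PFO equations removes the quadratic terms:
-211.2 x + 586.2 y = -1151.10
-225.4 x + 42.6 y = -24720.93
Solving the 2×2 system: x ≈ 117.3, y ≈ 40.3 km.
Check against BGU (with the unrounded x, y): √((x + 50.8)²+(y + 137.0)²) = 244.31 ≈ 244.32 km. ✓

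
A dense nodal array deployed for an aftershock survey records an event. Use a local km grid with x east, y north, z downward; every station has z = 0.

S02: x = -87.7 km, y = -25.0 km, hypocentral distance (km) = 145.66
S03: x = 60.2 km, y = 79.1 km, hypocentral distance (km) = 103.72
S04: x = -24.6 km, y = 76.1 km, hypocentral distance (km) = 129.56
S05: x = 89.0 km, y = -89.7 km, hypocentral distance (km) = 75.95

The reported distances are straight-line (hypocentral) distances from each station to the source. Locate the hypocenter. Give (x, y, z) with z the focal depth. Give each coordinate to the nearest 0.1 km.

Each station gives a sphere (x−x_i)² + (y−y_i)² + z² = d_i² (stations at z=0).
Subtracting the S02 sphere from S03 and S04: z² cancels, leaving linear equations in x and y:
295.8 x + 208.2 y = 12023.56
126.2 x + 202.2 y = 2511.12
Solving: x ≈ 56.905, y ≈ -23.097 km (keep extra digits for the depth step; rounded: 56.9, -23.1).
Then from the S02 sphere: z² = 145.66² − (x + 87.7)² − (y + 25.0)² with x = 56.905, y = -23.097, so z ≈ 17.396 ≈ 17.4 km.

(56.9, -23.1, 17.4)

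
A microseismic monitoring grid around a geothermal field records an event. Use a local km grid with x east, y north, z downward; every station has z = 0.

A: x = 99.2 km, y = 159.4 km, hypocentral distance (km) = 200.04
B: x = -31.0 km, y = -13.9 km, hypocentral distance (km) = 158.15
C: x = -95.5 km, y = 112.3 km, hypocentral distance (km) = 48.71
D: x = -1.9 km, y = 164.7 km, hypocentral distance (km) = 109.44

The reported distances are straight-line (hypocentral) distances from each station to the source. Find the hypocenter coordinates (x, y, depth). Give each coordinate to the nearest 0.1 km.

Each station gives a sphere (x−x_i)² + (y−y_i)² + z² = d_i² (stations at z=0).
Subtracting the A sphere from B and C: z² cancels, leaving linear equations in x and y:
-260.4 x − 346.6 y = -19090.21
-389.4 x − 94.2 y = 24125.88
Solving: x ≈ -92.002, y ≈ 124.199 km (keep extra digits for the depth step; rounded: -92.0, 124.2).
Then from the A sphere: z² = 200.04² − (x − 99.2)² − (y − 159.4)² with x = -92.002, y = 124.199, so z ≈ 47.103 ≈ 47.1 km.

x ≈ -92.0 km, y ≈ 124.2 km, depth ≈ 47.1 km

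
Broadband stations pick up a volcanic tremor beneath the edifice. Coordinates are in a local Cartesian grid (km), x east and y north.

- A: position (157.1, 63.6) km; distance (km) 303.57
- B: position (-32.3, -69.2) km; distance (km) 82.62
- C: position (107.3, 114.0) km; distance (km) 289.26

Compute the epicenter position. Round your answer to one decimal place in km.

Circle about each station: (x − 157.1)² + (y − 63.6)² = 303.57²; (x + 32.3)² + (y + 69.2)² = 82.62²; (x − 107.3)² + (y − 114.0)² = 289.26².
Subtracting pairs of circle equations eliminates x²+y² and gives linear equations (the radical axes):
-378.8 x − 265.6 y = 62435.24
-99.6 x + 100.8 y = 4267.32
Solving the 2×2 system: x ≈ -114.9, y ≈ -71.2 km.
Check against A (with the unrounded x, y): √((x − 157.1)²+(y − 63.6)²) = 303.57 ≈ 303.57 km. ✓

-114.9 km east, -71.2 km north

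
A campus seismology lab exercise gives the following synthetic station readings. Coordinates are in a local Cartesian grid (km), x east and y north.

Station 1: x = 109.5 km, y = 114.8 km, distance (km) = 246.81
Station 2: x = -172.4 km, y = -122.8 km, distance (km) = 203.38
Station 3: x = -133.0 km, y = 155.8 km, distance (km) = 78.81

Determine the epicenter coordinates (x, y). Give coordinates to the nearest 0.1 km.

Circle about each station: (x − 109.5)² + (y − 114.8)² = 246.81²; (x + 172.4)² + (y + 122.8)² = 203.38²; (x + 133.0)² + (y − 155.8)² = 78.81².
Subtracting the Station 1 equation from the Station 2 and Station 3 equations removes the quadratic terms:
-563.8 x − 475.2 y = 39184.06
-485.0 x + 82.0 y = 71497.51
Solving the 2×2 system: x ≈ -134.4, y ≈ 77.0 km.
Check against Station 1 (with the unrounded x, y): √((x − 109.5)²+(y − 114.8)²) = 246.81 ≈ 246.81 km. ✓

x ≈ -134.4 km, y ≈ 77.0 km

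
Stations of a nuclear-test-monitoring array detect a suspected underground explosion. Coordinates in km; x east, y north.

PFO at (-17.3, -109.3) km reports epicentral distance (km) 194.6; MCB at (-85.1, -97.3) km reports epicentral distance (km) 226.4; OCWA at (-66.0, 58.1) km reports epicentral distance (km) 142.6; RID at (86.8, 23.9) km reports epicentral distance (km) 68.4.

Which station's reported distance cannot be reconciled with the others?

Solve using three stations at a time. Using PFO, MCB, OCWA (subtract circle equations pairwise → linear system) gives (x, y) ≈ (76.6, 61.2).
Distances from that point to each station vs reported:
  PFO: calculated 194.7 vs reported 194.6 → residual 0.1 km
  MCB: calculated 226.4 vs reported 226.4 → residual 0.0 km
  OCWA: calculated 142.7 vs reported 142.6 → residual 0.1 km
  RID: calculated 38.6 vs reported 68.4 → residual 29.8 km
PFO, MCB, OCWA are mutually consistent (residuals ≈ 0); RID is off by 29.8 km.

RID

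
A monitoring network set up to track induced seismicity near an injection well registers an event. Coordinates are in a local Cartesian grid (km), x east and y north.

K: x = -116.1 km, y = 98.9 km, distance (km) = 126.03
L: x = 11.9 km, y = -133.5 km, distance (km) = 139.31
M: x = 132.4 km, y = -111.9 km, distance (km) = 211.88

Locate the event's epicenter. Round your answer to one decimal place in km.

Circle about each station: (x + 116.1)² + (y − 98.9)² = 126.03²; (x − 11.9)² + (y + 133.5)² = 139.31²; (x − 132.4)² + (y + 111.9)² = 211.88².
Subtracting pairs of circle equations eliminates x²+y² and gives linear equations (the radical axes):
256.0 x − 464.8 y = -8820.28
497.0 x − 421.6 y = -22218.62
Solving the 2×2 system: x ≈ -53.7, y ≈ -10.6 km.

-53.7 km east, -10.6 km north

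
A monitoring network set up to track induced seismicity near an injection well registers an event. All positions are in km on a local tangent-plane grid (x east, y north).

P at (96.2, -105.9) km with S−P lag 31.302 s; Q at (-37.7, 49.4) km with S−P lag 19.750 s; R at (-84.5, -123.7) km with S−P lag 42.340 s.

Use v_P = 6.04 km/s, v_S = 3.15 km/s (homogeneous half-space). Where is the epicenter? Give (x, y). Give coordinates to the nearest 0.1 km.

Distance from S−P lag: d = Δt · v_P v_S / (v_P − v_S) = Δt · (6.04·3.15)/(6.04−3.15) ≈ 6.5834·Δt.
So d_P = 206.07, d_Q = 130.02, d_R = 278.74 km.
Circle about each station: (x − 96.2)² + (y + 105.9)² = 206.07²; (x + 37.7)² + (y − 49.4)² = 130.02²; (x + 84.5)² + (y + 123.7)² = 278.74².
Subtracting the P equation from the Q and R equations removes the quadratic terms:
-267.8 x + 310.6 y = 8952.04
-361.4 x − 35.6 y = -33258.45
Solving the 2×2 system: x ≈ 82.2, y ≈ 99.7 km.

82.2 km east, 99.7 km north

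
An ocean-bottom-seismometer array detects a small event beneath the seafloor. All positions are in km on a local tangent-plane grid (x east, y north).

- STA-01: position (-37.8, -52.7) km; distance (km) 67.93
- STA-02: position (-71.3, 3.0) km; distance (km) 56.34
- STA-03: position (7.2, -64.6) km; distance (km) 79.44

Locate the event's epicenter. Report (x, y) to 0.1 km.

(-15.6, 11.5)

Circle about each station: (x + 37.8)² + (y + 52.7)² = 67.93²; (x + 71.3)² + (y − 3.0)² = 56.34²; (x − 7.2)² + (y + 64.6)² = 79.44².
Subtracting pairs of circle equations eliminates x²+y² and gives linear equations (the radical axes):
-67.0 x + 111.4 y = 2326.85
90.0 x − 23.8 y = -1677.36
Solving the 2×2 system: x ≈ -15.6, y ≈ 11.5 km.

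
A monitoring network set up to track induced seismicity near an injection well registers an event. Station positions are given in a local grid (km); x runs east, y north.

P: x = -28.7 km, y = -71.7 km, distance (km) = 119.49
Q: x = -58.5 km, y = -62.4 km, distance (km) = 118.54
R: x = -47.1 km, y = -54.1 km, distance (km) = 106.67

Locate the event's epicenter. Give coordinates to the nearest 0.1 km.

-11.9 km east, 46.6 km north

Circle about each station: (x + 28.7)² + (y + 71.7)² = 119.49²; (x + 58.5)² + (y + 62.4)² = 118.54²; (x + 47.1)² + (y + 54.1)² = 106.67².
Subtracting pairs of circle equations eliminates x²+y² and gives linear equations (the radical axes):
-59.6 x + 18.6 y = 1577.56
-36.8 x + 35.2 y = 2080.01
Solving the 2×2 system: x ≈ -11.9, y ≈ 46.6 km.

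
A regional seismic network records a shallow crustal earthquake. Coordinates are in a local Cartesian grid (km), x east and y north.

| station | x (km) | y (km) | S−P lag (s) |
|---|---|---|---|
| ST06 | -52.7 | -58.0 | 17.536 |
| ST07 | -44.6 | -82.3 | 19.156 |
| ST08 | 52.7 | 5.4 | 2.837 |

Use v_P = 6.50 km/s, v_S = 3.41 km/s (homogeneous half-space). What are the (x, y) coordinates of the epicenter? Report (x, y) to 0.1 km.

Distance from S−P lag: d = Δt · v_P v_S / (v_P − v_S) = Δt · (6.50·3.41)/(6.50−3.41) ≈ 7.1731·Δt.
So d_ST06 = 125.79, d_ST07 = 137.41, d_ST08 = 20.35 km.
Circle about each station: (x + 52.7)² + (y + 58.0)² = 125.79²; (x + 44.6)² + (y + 82.3)² = 137.41²; (x − 52.7)² + (y − 5.4)² = 20.35².
Subtracting pairs of circle equations eliminates x²+y² and gives linear equations (the radical axes):
16.2 x − 48.6 y = -437.22
210.8 x + 126.8 y = 12074.16
Solving the 2×2 system: x ≈ 43.2, y ≈ 23.4 km.
Check against ST06 (with the unrounded x, y): √((x + 52.7)²+(y + 58.0)²) = 125.79 ≈ 125.79 km. ✓

43.2 km east, 23.4 km north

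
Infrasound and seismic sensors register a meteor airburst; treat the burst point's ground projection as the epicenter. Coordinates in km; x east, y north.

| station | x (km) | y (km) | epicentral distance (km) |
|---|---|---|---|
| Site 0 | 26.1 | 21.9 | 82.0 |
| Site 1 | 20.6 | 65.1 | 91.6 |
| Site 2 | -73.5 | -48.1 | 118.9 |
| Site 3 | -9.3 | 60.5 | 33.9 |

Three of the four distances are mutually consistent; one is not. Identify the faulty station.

Site 1

Solve using three stations at a time. Using Site 0, Site 2, Site 3 (subtract circle equations pairwise → linear system) gives (x, y) ≈ (-42.6, 66.7).
Distances from that point to each station vs reported:
  Site 0: calculated 82.0 vs reported 82.0 → residual 0.0 km
  Site 1: calculated 63.2 vs reported 91.6 → residual 28.4 km
  Site 2: calculated 118.9 vs reported 118.9 → residual 0.0 km
  Site 3: calculated 33.8 vs reported 33.9 → residual 0.1 km
Site 0, Site 2, Site 3 are mutually consistent (residuals ≈ 0); Site 1 is off by 28.4 km.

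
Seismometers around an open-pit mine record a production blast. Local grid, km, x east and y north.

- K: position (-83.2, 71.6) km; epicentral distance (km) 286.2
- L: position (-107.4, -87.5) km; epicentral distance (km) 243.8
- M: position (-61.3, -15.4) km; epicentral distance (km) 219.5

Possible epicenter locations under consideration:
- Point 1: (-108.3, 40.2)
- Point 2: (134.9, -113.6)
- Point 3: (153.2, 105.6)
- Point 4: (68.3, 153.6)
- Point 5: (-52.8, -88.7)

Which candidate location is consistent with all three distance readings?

Point 2

For each candidate, compare |candidate − station| to the reported distance:
Point 1: residuals K 246.0, L 116.1, M 146.7 → max 246.0 km
Point 2: residuals K 0.1, L 0.1, M 0.1 → max 0.1 km
Point 3: residuals K 47.4, L 80.5, M 26.8 → max 80.5 km
Point 4: residuals K 113.9, L 54.5, M 6.5 → max 113.9 km
Point 5: residuals K 123.0, L 189.2, M 145.7 → max 189.2 km
Only Point 2 has all residuals ≈ 0.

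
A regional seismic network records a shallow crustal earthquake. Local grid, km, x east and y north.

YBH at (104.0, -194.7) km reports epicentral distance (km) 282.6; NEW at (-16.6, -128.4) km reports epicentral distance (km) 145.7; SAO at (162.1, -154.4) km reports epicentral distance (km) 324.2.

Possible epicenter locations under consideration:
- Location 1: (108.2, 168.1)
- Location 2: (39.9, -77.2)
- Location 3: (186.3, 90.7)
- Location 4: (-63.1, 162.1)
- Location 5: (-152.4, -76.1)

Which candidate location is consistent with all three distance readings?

Location 5

For each candidate, compare |candidate − station| to the reported distance:
Location 1: residuals YBH 80.2, NEW 176.0, SAO 2.8 → max 176.0 km
Location 2: residuals YBH 148.8, NEW 69.5, SAO 179.7 → max 179.7 km
Location 3: residuals YBH 14.4, NEW 152.9, SAO 77.9 → max 152.9 km
Location 4: residuals YBH 111.4, NEW 148.5, SAO 64.2 → max 148.5 km
Location 5: residuals YBH 0.1, NEW 0.2, SAO 0.1 → max 0.2 km
Only Location 5 has all residuals ≈ 0.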